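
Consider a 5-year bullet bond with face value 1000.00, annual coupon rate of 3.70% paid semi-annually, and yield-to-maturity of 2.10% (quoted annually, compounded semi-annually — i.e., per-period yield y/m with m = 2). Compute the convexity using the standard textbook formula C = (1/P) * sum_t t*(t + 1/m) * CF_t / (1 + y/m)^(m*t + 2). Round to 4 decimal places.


Answer: Convexity = 24.2651

Derivation:
Coupon per period c = face * coupon_rate / m = 18.500000
Periods per year m = 2; per-period yield y/m = 0.010500
Number of cashflows N = 10
Cashflows (t years, CF_t, discount factor 1/(1+y/m)^(m*t), PV):
  t = 0.5000: CF_t = 18.500000, DF = 0.989609, PV = 18.307768
  t = 1.0000: CF_t = 18.500000, DF = 0.979326, PV = 18.117534
  t = 1.5000: CF_t = 18.500000, DF = 0.969150, PV = 17.929277
  t = 2.0000: CF_t = 18.500000, DF = 0.959080, PV = 17.742976
  t = 2.5000: CF_t = 18.500000, DF = 0.949114, PV = 17.558610
  t = 3.0000: CF_t = 18.500000, DF = 0.939252, PV = 17.376161
  t = 3.5000: CF_t = 18.500000, DF = 0.929492, PV = 17.195607
  t = 4.0000: CF_t = 18.500000, DF = 0.919834, PV = 17.016929
  t = 4.5000: CF_t = 18.500000, DF = 0.910276, PV = 16.840108
  t = 5.0000: CF_t = 1018.500000, DF = 0.900818, PV = 917.482638
Price P = sum_t PV_t = 1075.567608
Convexity numerator sum_t t*(t + 1/m) * CF_t / (1+y/m)^(m*t + 2):
  t = 0.5000: term = 8.964638
  t = 1.0000: term = 26.614464
  t = 1.5000: term = 52.675831
  t = 2.0000: term = 86.880803
  t = 2.5000: term = 128.967050
  t = 3.0000: term = 178.677754
  t = 3.5000: term = 235.761509
  t = 4.0000: term = 299.972232
  t = 4.5000: term = 371.069065
  t = 5.0000: term = 24709.156094
Convexity = (1/P) * sum = 26098.739441 / 1075.567608 = 24.265085


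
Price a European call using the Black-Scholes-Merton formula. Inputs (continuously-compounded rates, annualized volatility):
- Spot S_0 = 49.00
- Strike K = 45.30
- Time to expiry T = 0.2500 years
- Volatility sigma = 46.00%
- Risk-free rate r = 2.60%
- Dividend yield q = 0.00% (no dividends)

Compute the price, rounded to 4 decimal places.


d1 = (ln(S/K) + (r - q + 0.5*sigma^2) * T) / (sigma * sqrt(T)) = 0.48462289
d2 = d1 - sigma * sqrt(T) = 0.25462289
exp(-rT) = 0.99352108; exp(-qT) = 1.00000000
C = S_0 * exp(-qT) * N(d1) - K * exp(-rT) * N(d2)
N(d1) = 0.68602806; N(d2) = 0.60049281
C = 49.0000 * 1.00000000 * 0.68602806 - 45.3000 * 0.99352108 * 0.60049281 = 6.5893

Answer: Price = 6.5893


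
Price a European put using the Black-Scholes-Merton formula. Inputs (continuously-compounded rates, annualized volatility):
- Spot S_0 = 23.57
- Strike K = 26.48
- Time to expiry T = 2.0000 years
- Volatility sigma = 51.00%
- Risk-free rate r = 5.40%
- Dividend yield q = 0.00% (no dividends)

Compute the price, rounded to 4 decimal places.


Answer: Price = 6.7658

Derivation:
d1 = (ln(S/K) + (r - q + 0.5*sigma^2) * T) / (sigma * sqrt(T)) = 0.34895718
d2 = d1 - sigma * sqrt(T) = -0.37229174
exp(-rT) = 0.89762760; exp(-qT) = 1.00000000
P = K * exp(-rT) * N(-d2) - S_0 * exp(-qT) * N(-d1)
N(-d1) = 0.36356073; N(-d2) = 0.64516218
P = 26.4800 * 0.89762760 * 0.64516218 - 23.5700 * 1.00000000 * 0.36356073 = 6.7658


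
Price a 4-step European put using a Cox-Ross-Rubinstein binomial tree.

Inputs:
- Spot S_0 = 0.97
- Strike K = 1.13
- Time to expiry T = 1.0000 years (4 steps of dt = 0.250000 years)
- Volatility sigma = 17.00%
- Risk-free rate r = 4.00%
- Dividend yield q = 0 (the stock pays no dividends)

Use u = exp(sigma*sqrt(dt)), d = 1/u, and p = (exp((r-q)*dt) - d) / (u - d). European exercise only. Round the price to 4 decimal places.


Answer: Price = V(0,0) = 0.1399

Derivation:
dt = T/N = 0.250000
u = exp(sigma*sqrt(dt)) = 1.088717; d = 1/u = 0.918512
p = (exp((r-q)*dt) - d) / (u - d) = 0.537810
Discount per step: exp(-r*dt) = 0.990050
Stock lattice S(k, i) with i counting down-moves:
  k=0: S(0,0) = 0.9700
  k=1: S(1,0) = 1.0561; S(1,1) = 0.8910
  k=2: S(2,0) = 1.1497; S(2,1) = 0.9700; S(2,2) = 0.8184
  k=3: S(3,0) = 1.2517; S(3,1) = 1.0561; S(3,2) = 0.8910; S(3,3) = 0.7517
  k=4: S(4,0) = 1.3628; S(4,1) = 1.1497; S(4,2) = 0.9700; S(4,3) = 0.8184; S(4,4) = 0.6904
Terminal payoffs V(N, i) = max(K - S_T, 0):
  V(4,0) = 0.000000; V(4,1) = 0.000000; V(4,2) = 0.160000; V(4,3) = 0.311645; V(4,4) = 0.439583
Backward induction: V(k, i) = exp(-r*dt) * [p * V(k+1, i) + (1-p) * V(k+1, i+1)].
  V(3,0) = exp(-r*dt) * [p*0.000000 + (1-p)*0.000000] = 0.000000
  V(3,1) = exp(-r*dt) * [p*0.000000 + (1-p)*0.160000] = 0.073215
  V(3,2) = exp(-r*dt) * [p*0.160000 + (1-p)*0.311645] = 0.227799
  V(3,3) = exp(-r*dt) * [p*0.311645 + (1-p)*0.439583] = 0.367087
  V(2,0) = exp(-r*dt) * [p*0.000000 + (1-p)*0.073215] = 0.033502
  V(2,1) = exp(-r*dt) * [p*0.073215 + (1-p)*0.227799] = 0.143223
  V(2,2) = exp(-r*dt) * [p*0.227799 + (1-p)*0.367087] = 0.289270
  V(1,0) = exp(-r*dt) * [p*0.033502 + (1-p)*0.143223] = 0.083376
  V(1,1) = exp(-r*dt) * [p*0.143223 + (1-p)*0.289270] = 0.208627
  V(0,0) = exp(-r*dt) * [p*0.083376 + (1-p)*0.208627] = 0.139860


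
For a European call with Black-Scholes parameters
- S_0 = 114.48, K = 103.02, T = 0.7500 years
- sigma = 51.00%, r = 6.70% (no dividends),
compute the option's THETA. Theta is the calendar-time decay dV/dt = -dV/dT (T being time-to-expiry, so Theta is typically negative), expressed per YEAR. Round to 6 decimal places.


Answer: Theta = -15.035075

Derivation:
d1 = 0.5734208711; d2 = 0.1317479151
phi(d1) = 0.3384617198; exp(-qT) = 1.0000000000; exp(-rT) = 0.9509916469
Theta = -S*exp(-qT)*phi(d1)*sigma/(2*sqrt(T)) - r*K*exp(-rT)*N(d2) + q*S*exp(-qT)*N(d1)
N(d1) = 0.7168201189; N(d2) = 0.5524081575; sqrt(T) = 0.8660254038
Term 1 = -114.4800 * 1.0000000000 * 0.3384617198 * 0.5100 / (2 * 0.8660254038) = -11.4090301113
Term 2 = -0.0670 * 103.0200 * 0.9509916469 * 0.5524081575 = -3.6260445351
Term 3 = 0 (no dividend yield, q = 0)
Theta = -11.4090301113 + (-3.6260445351) + (0.0000000000) = -15.035075


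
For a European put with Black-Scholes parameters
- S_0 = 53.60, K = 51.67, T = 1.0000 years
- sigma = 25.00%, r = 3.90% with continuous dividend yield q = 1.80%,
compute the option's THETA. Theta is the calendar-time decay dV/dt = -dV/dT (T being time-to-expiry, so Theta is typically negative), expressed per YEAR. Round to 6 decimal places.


Answer: Theta = -1.918962

Derivation:
d1 = 0.3556869031; d2 = 0.1056869031
phi(d1) = 0.3744881496; exp(-qT) = 0.9821610324; exp(-rT) = 0.9617507091
Theta = -S*exp(-qT)*phi(d1)*sigma/(2*sqrt(T)) + r*K*exp(-rT)*N(-d2) - q*S*exp(-qT)*N(-d1)
N(-d1) = 0.3610375271; N(-d2) = 0.4579153860; sqrt(T) = 1.0000000000
Term 1 = -53.6000 * 0.9821610324 * 0.3744881496 * 0.2500 / (2 * 1.0000000000) = -2.4643113731
Term 2 = 0.0390 * 51.6700 * 0.9617507091 * 0.4579153860 = 0.8874641532
Term 3 = -0.0180 * 53.6000 * 0.9821610324 * 0.3610375271 = -0.3421151763
Theta = -2.4643113731 + (0.8874641532) + (-0.3421151763) = -1.918962


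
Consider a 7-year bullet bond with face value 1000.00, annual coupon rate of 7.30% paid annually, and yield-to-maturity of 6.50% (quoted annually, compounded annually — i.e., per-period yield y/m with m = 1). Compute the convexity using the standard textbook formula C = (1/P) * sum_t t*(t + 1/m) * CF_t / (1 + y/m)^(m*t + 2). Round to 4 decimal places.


Coupon per period c = face * coupon_rate / m = 73.000000
Periods per year m = 1; per-period yield y/m = 0.065000
Number of cashflows N = 7
Cashflows (t years, CF_t, discount factor 1/(1+y/m)^(m*t), PV):
  t = 1.0000: CF_t = 73.000000, DF = 0.938967, PV = 68.544601
  t = 2.0000: CF_t = 73.000000, DF = 0.881659, PV = 64.361128
  t = 3.0000: CF_t = 73.000000, DF = 0.827849, PV = 60.432984
  t = 4.0000: CF_t = 73.000000, DF = 0.777323, PV = 56.744586
  t = 5.0000: CF_t = 73.000000, DF = 0.729881, PV = 53.281301
  t = 6.0000: CF_t = 73.000000, DF = 0.685334, PV = 50.029391
  t = 7.0000: CF_t = 1073.000000, DF = 0.643506, PV = 690.482169
Price P = sum_t PV_t = 1043.876158
Convexity numerator sum_t t*(t + 1/m) * CF_t / (1+y/m)^(m*t + 2):
  t = 1.0000: term = 120.865967
  t = 2.0000: term = 340.467514
  t = 3.0000: term = 639.375613
  t = 4.0000: term = 1000.587813
  t = 5.0000: term = 1409.278610
  t = 6.0000: term = 1852.572821
  t = 7.0000: term = 34091.120754
Convexity = (1/P) * sum = 39454.269093 / 1043.876158 = 37.795929

Answer: Convexity = 37.7959


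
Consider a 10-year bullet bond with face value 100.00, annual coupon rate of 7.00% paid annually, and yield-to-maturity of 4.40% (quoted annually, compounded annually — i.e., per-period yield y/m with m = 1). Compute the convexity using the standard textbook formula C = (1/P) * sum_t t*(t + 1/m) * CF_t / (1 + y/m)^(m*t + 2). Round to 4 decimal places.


Answer: Convexity = 71.2144

Derivation:
Coupon per period c = face * coupon_rate / m = 7.000000
Periods per year m = 1; per-period yield y/m = 0.044000
Number of cashflows N = 10
Cashflows (t years, CF_t, discount factor 1/(1+y/m)^(m*t), PV):
  t = 1.0000: CF_t = 7.000000, DF = 0.957854, PV = 6.704981
  t = 2.0000: CF_t = 7.000000, DF = 0.917485, PV = 6.422395
  t = 3.0000: CF_t = 7.000000, DF = 0.878817, PV = 6.151720
  t = 4.0000: CF_t = 7.000000, DF = 0.841779, PV = 5.892452
  t = 5.0000: CF_t = 7.000000, DF = 0.806302, PV = 5.644111
  t = 6.0000: CF_t = 7.000000, DF = 0.772320, PV = 5.406237
  t = 7.0000: CF_t = 7.000000, DF = 0.739770, PV = 5.178388
  t = 8.0000: CF_t = 7.000000, DF = 0.708592, PV = 4.960141
  t = 9.0000: CF_t = 7.000000, DF = 0.678728, PV = 4.751093
  t = 10.0000: CF_t = 107.000000, DF = 0.650122, PV = 69.563078
Price P = sum_t PV_t = 120.674596
Convexity numerator sum_t t*(t + 1/m) * CF_t / (1+y/m)^(m*t + 2):
  t = 1.0000: term = 12.303440
  t = 2.0000: term = 35.354711
  t = 3.0000: term = 67.729332
  t = 4.0000: term = 108.124732
  t = 5.0000: term = 155.351626
  t = 6.0000: term = 208.325936
  t = 7.0000: term = 266.061221
  t = 8.0000: term = 327.661602
  t = 9.0000: term = 392.315136
  t = 10.0000: term = 7020.539365
Convexity = (1/P) * sum = 8593.767100 / 120.674596 = 71.214385


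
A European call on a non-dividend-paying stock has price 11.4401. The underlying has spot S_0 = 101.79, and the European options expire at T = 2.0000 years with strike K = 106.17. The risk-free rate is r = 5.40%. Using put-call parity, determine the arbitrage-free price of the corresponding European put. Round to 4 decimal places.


Put-call parity: C - P = S_0 * exp(-qT) - K * exp(-rT).
S_0 * exp(-qT) = 101.7900 * 1.00000000 = 101.79000000
K * exp(-rT) = 106.1700 * 0.89762760 = 95.30112191
P = C - S*exp(-qT) + K*exp(-rT)
P = 11.4401 - 101.79000000 + 95.30112191 = 4.9512

Answer: Put price = 4.9512


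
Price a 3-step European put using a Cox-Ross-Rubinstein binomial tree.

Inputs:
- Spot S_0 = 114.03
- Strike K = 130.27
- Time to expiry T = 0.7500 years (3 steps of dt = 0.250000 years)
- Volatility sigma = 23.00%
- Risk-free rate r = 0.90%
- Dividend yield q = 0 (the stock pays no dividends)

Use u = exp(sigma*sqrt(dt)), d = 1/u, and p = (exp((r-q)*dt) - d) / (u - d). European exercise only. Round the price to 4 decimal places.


dt = T/N = 0.250000
u = exp(sigma*sqrt(dt)) = 1.121873; d = 1/u = 0.891366
p = (exp((r-q)*dt) - d) / (u - d) = 0.481054
Discount per step: exp(-r*dt) = 0.997753
Stock lattice S(k, i) with i counting down-moves:
  k=0: S(0,0) = 114.0300
  k=1: S(1,0) = 127.9272; S(1,1) = 101.6425
  k=2: S(2,0) = 143.5182; S(2,1) = 114.0300; S(2,2) = 90.6007
  k=3: S(3,0) = 161.0092; S(3,1) = 127.9272; S(3,2) = 101.6425; S(3,3) = 80.7584
Terminal payoffs V(N, i) = max(K - S_T, 0):
  V(3,0) = 0.000000; V(3,1) = 2.342772; V(3,2) = 28.627519; V(3,3) = 49.511633
Backward induction: V(k, i) = exp(-r*dt) * [p * V(k+1, i) + (1-p) * V(k+1, i+1)].
  V(2,0) = exp(-r*dt) * [p*0.000000 + (1-p)*2.342772] = 1.213040
  V(2,1) = exp(-r*dt) * [p*2.342772 + (1-p)*28.627519] = 15.947222
  V(2,2) = exp(-r*dt) * [p*28.627519 + (1-p)*49.511633] = 39.376555
  V(1,0) = exp(-r*dt) * [p*1.213040 + (1-p)*15.947222] = 8.839378
  V(1,1) = exp(-r*dt) * [p*15.947222 + (1-p)*39.376555] = 28.042621
  V(0,0) = exp(-r*dt) * [p*8.839378 + (1-p)*28.042621] = 18.762566

Answer: Price = V(0,0) = 18.7626


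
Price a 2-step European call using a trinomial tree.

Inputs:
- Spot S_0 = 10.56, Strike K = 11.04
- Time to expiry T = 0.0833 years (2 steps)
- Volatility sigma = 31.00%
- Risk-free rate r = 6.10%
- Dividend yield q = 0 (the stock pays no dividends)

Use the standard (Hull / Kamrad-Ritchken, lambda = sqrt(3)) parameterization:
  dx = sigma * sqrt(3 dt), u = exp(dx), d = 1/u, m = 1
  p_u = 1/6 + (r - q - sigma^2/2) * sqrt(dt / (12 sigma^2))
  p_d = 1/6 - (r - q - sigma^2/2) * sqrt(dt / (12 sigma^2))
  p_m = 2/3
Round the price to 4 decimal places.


Answer: Price = V(0,0) = 0.2267

Derivation:
dt = T/N = 0.041650; dx = sigma*sqrt(3*dt) = 0.109580
u = exp(dx) = 1.115809; d = 1/u = 0.896211
p_u = 0.169128, p_m = 0.666667, p_d = 0.164206
Discount per step: exp(-r*dt) = 0.997463
Stock lattice S(k, j) with j the centered position index:
  k=0: S(0,+0) = 10.5600
  k=1: S(1,-1) = 9.4640; S(1,+0) = 10.5600; S(1,+1) = 11.7829
  k=2: S(2,-2) = 8.4817; S(2,-1) = 9.4640; S(2,+0) = 10.5600; S(2,+1) = 11.7829; S(2,+2) = 13.1475
Terminal payoffs V(N, j) = max(S_T - K, 0):
  V(2,-2) = 0.000000; V(2,-1) = 0.000000; V(2,+0) = 0.000000; V(2,+1) = 0.742942; V(2,+2) = 2.107512
Backward induction: V(k, j) = exp(-r*dt) * [p_u * V(k+1, j+1) + p_m * V(k+1, j) + p_d * V(k+1, j-1)]
  V(1,-1) = exp(-r*dt) * [p_u*0.000000 + p_m*0.000000 + p_d*0.000000] = 0.000000
  V(1,+0) = exp(-r*dt) * [p_u*0.742942 + p_m*0.000000 + p_d*0.000000] = 0.125333
  V(1,+1) = exp(-r*dt) * [p_u*2.107512 + p_m*0.742942 + p_d*0.000000] = 0.849572
  V(0,+0) = exp(-r*dt) * [p_u*0.849572 + p_m*0.125333 + p_d*0.000000] = 0.226665


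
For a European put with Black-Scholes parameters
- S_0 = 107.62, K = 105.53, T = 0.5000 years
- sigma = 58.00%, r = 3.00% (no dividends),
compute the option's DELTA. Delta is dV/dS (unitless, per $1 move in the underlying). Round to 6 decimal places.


Answer: Delta = -0.386117

Derivation:
d1 = 0.2894535059; d2 = -0.1206684272
phi(d1) = 0.3825751405; exp(-qT) = 1.0000000000; exp(-rT) = 0.9851119396
N(-d1) = 0.3861171773
Delta = -exp(-qT) * N(-d1) = -1.0000000000 * 0.3861171773 = -0.386117


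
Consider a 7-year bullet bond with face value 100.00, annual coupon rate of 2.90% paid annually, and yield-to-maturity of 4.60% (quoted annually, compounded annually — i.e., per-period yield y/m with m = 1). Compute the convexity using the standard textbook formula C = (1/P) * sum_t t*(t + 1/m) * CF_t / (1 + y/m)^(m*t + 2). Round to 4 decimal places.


Answer: Convexity = 45.3736

Derivation:
Coupon per period c = face * coupon_rate / m = 2.900000
Periods per year m = 1; per-period yield y/m = 0.046000
Number of cashflows N = 7
Cashflows (t years, CF_t, discount factor 1/(1+y/m)^(m*t), PV):
  t = 1.0000: CF_t = 2.900000, DF = 0.956023, PV = 2.772467
  t = 2.0000: CF_t = 2.900000, DF = 0.913980, PV = 2.650542
  t = 3.0000: CF_t = 2.900000, DF = 0.873786, PV = 2.533979
  t = 4.0000: CF_t = 2.900000, DF = 0.835359, PV = 2.422542
  t = 5.0000: CF_t = 2.900000, DF = 0.798623, PV = 2.316005
  t = 6.0000: CF_t = 2.900000, DF = 0.763501, PV = 2.214154
  t = 7.0000: CF_t = 102.900000, DF = 0.729925, PV = 75.109277
Price P = sum_t PV_t = 90.018966
Convexity numerator sum_t t*(t + 1/m) * CF_t / (1+y/m)^(m*t + 2):
  t = 1.0000: term = 5.067957
  t = 2.0000: term = 14.535250
  t = 3.0000: term = 27.792065
  t = 4.0000: term = 44.283087
  t = 5.0000: term = 63.503471
  t = 6.0000: term = 84.995085
  t = 7.0000: term = 3844.308581
Convexity = (1/P) * sum = 4084.485496 / 90.018966 = 45.373611


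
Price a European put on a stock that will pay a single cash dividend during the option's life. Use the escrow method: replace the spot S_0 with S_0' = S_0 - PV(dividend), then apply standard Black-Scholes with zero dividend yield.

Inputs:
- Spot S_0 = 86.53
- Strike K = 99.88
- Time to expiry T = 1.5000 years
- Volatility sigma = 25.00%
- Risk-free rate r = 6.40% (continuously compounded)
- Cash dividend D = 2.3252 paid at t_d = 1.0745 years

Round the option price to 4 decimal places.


Answer: Price = 14.1394

Derivation:
PV(D) = D * exp(-r * t_d) = 2.3252 * 0.93354324 = 2.17067473
S_0' = S_0 - PV(D) = 86.5300 - 2.17067473 = 84.35932527
d1 = (ln(S_0'/K) + (r + sigma^2/2)*T) / (sigma*sqrt(T)) = -0.08494539
d2 = d1 - sigma*sqrt(T) = -0.39113161
exp(-rT) = 0.90846402
N(-d1) = 0.53384760; N(-d2) = 0.65215002
P = K * exp(-rT) * N(-d2) - S_0' * N(-d1) = 99.8800 * 0.90846402 * 0.65215002 - 84.35932527 * 0.53384760 = 14.1394


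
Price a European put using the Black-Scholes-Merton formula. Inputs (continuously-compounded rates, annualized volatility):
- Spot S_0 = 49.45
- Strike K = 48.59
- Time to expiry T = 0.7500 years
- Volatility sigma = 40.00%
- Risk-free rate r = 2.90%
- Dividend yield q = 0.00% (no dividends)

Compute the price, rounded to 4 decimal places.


d1 = (ln(S/K) + (r - q + 0.5*sigma^2) * T) / (sigma * sqrt(T)) = 0.28663798
d2 = d1 - sigma * sqrt(T) = -0.05977218
exp(-rT) = 0.97848483; exp(-qT) = 1.00000000
P = K * exp(-rT) * N(-d2) - S_0 * exp(-qT) * N(-d1)
N(-d1) = 0.38719476; N(-d2) = 0.52383146
P = 48.5900 * 0.97848483 * 0.52383146 - 49.4500 * 1.00000000 * 0.38719476 = 5.7586

Answer: Price = 5.7586


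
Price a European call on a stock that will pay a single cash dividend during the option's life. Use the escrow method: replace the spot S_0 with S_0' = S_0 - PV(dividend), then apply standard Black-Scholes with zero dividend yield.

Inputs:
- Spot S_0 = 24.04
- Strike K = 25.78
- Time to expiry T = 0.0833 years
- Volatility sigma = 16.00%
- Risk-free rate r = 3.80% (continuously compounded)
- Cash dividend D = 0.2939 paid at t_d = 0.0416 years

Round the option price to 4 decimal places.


Answer: Price = 0.0203

Derivation:
PV(D) = D * exp(-r * t_d) = 0.2939 * 0.99842045 = 0.29343577
S_0' = S_0 - PV(D) = 24.0400 - 0.29343577 = 23.74656423
d1 = (ln(S_0'/K) + (r + sigma^2/2)*T) / (sigma*sqrt(T)) = -1.68756075
d2 = d1 - sigma*sqrt(T) = -1.73373953
exp(-rT) = 0.99683960
N(d1) = 0.04574779; N(d2) = 0.04148215
C = S_0' * N(d1) - K * exp(-rT) * N(d2) = 23.74656423 * 0.04574779 - 25.7800 * 0.99683960 * 0.04148215 = 0.0203


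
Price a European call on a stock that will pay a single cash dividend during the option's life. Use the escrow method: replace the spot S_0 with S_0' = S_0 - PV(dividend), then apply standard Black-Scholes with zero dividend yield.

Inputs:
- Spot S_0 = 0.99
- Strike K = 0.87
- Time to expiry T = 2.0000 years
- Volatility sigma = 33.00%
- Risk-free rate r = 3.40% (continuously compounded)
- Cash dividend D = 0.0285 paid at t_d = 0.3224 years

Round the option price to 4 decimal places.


Answer: Price = 0.2485

Derivation:
PV(D) = D * exp(-r * t_d) = 0.0285 * 0.98909826 = 0.02818930
S_0' = S_0 - PV(D) = 0.9900 - 0.02818930 = 0.96181070
d1 = (ln(S_0'/K) + (r + sigma^2/2)*T) / (sigma*sqrt(T)) = 0.59402207
d2 = d1 - sigma*sqrt(T) = 0.12733159
exp(-rT) = 0.93426047
N(d1) = 0.72375132; N(d2) = 0.55066102
C = S_0' * N(d1) - K * exp(-rT) * N(d2) = 0.96181070 * 0.72375132 - 0.8700 * 0.93426047 * 0.55066102 = 0.2485


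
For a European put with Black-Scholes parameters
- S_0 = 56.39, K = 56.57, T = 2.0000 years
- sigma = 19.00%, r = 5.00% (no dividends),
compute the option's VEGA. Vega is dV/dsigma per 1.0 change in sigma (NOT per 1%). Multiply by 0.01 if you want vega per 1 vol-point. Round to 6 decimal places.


Answer: Vega = 28.151118

Derivation:
d1 = 0.4946510723; d2 = 0.2259504954
phi(d1) = 0.3530031231; exp(-qT) = 1.0000000000; exp(-rT) = 0.9048374180
Vega = S * exp(-qT) * phi(d1) * sqrt(T) = 56.3900 * 1.0000000000 * 0.3530031231 * 1.4142135624 = 28.151118


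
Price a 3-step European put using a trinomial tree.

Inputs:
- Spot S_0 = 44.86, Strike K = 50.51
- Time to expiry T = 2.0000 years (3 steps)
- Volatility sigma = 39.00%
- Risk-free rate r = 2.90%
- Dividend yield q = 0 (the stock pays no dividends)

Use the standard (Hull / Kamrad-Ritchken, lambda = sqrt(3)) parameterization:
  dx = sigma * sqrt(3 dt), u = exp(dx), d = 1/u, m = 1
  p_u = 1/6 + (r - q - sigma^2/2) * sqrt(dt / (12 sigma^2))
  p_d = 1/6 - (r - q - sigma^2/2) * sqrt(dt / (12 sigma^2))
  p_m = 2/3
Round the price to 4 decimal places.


dt = T/N = 0.666667; dx = sigma*sqrt(3*dt) = 0.551543
u = exp(dx) = 1.735930; d = 1/u = 0.576060
p_u = 0.138231, p_m = 0.666667, p_d = 0.195102
Discount per step: exp(-r*dt) = 0.980852
Stock lattice S(k, j) with j the centered position index:
  k=0: S(0,+0) = 44.8600
  k=1: S(1,-1) = 25.8421; S(1,+0) = 44.8600; S(1,+1) = 77.8738
  k=2: S(2,-2) = 14.8866; S(2,-1) = 25.8421; S(2,+0) = 44.8600; S(2,+1) = 77.8738; S(2,+2) = 135.1835
  k=3: S(3,-3) = 8.5756; S(3,-2) = 14.8866; S(3,-1) = 25.8421; S(3,+0) = 44.8600; S(3,+1) = 77.8738; S(3,+2) = 135.1835; S(3,+3) = 234.6691
Terminal payoffs V(N, j) = max(K - S_T, 0):
  V(3,-3) = 41.934437; V(3,-2) = 35.623423; V(3,-1) = 24.667944; V(3,+0) = 5.650000; V(3,+1) = 0.000000; V(3,+2) = 0.000000; V(3,+3) = 0.000000
Backward induction: V(k, j) = exp(-r*dt) * [p_u * V(k+1, j+1) + p_m * V(k+1, j) + p_d * V(k+1, j-1)]
  V(2,-2) = exp(-r*dt) * [p_u*24.667944 + p_m*35.623423 + p_d*41.934437] = 34.663640
  V(2,-1) = exp(-r*dt) * [p_u*5.650000 + p_m*24.667944 + p_d*35.623423] = 23.713582
  V(2,+0) = exp(-r*dt) * [p_u*0.000000 + p_m*5.650000 + p_d*24.667944] = 8.415157
  V(2,+1) = exp(-r*dt) * [p_u*0.000000 + p_m*0.000000 + p_d*5.650000] = 1.081220
  V(2,+2) = exp(-r*dt) * [p_u*0.000000 + p_m*0.000000 + p_d*0.000000] = 0.000000
  V(1,-1) = exp(-r*dt) * [p_u*8.415157 + p_m*23.713582 + p_d*34.663640] = 23.280765
  V(1,+0) = exp(-r*dt) * [p_u*1.081220 + p_m*8.415157 + p_d*23.713582] = 10.187261
  V(1,+1) = exp(-r*dt) * [p_u*0.000000 + p_m*1.081220 + p_d*8.415157] = 2.317388
  V(0,+0) = exp(-r*dt) * [p_u*2.317388 + p_m*10.187261 + p_d*23.280765] = 11.430821

Answer: Price = V(0,0) = 11.4308


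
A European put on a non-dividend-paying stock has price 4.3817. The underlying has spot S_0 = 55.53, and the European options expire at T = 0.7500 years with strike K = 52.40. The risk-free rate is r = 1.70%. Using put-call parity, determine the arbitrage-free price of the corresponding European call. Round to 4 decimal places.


Put-call parity: C - P = S_0 * exp(-qT) - K * exp(-rT).
S_0 * exp(-qT) = 55.5300 * 1.00000000 = 55.53000000
K * exp(-rT) = 52.4000 * 0.98733094 = 51.73614109
C = P + S*exp(-qT) - K*exp(-rT)
C = 4.3817 + 55.53000000 - 51.73614109 = 8.1756

Answer: Call price = 8.1756


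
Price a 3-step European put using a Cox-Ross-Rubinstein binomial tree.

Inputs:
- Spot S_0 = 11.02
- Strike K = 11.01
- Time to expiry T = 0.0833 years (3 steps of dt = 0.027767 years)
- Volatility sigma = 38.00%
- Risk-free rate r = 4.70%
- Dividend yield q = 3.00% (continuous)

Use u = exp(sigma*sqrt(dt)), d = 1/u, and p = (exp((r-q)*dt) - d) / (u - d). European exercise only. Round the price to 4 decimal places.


Answer: Price = V(0,0) = 0.5084

Derivation:
dt = T/N = 0.027767
u = exp(sigma*sqrt(dt)) = 1.065368; d = 1/u = 0.938642
p = (exp((r-q)*dt) - d) / (u - d) = 0.487901
Discount per step: exp(-r*dt) = 0.998696
Stock lattice S(k, i) with i counting down-moves:
  k=0: S(0,0) = 11.0200
  k=1: S(1,0) = 11.7404; S(1,1) = 10.3438
  k=2: S(2,0) = 12.5078; S(2,1) = 11.0200; S(2,2) = 9.7092
  k=3: S(3,0) = 13.3254; S(3,1) = 11.7404; S(3,2) = 10.3438; S(3,3) = 9.1134
Terminal payoffs V(N, i) = max(K - S_T, 0):
  V(3,0) = 0.000000; V(3,1) = 0.000000; V(3,2) = 0.666160; V(3,3) = 1.896564
Backward induction: V(k, i) = exp(-r*dt) * [p * V(k+1, i) + (1-p) * V(k+1, i+1)].
  V(2,0) = exp(-r*dt) * [p*0.000000 + (1-p)*0.000000] = 0.000000
  V(2,1) = exp(-r*dt) * [p*0.000000 + (1-p)*0.666160] = 0.340695
  V(2,2) = exp(-r*dt) * [p*0.666160 + (1-p)*1.896564] = 1.294558
  V(1,0) = exp(-r*dt) * [p*0.000000 + (1-p)*0.340695] = 0.174242
  V(1,1) = exp(-r*dt) * [p*0.340695 + (1-p)*1.294558] = 0.828086
  V(0,0) = exp(-r*dt) * [p*0.174242 + (1-p)*0.828086] = 0.508411


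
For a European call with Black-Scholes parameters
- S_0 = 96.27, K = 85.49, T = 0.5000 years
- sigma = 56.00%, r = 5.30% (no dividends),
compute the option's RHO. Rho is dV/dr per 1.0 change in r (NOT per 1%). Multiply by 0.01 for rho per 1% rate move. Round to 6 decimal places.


Answer: Rho = 23.604203

Derivation:
d1 = 0.5648200620; d2 = 0.1688402645
phi(d1) = 0.3401225162; exp(-qT) = 1.0000000000; exp(-rT) = 0.9738480438
N(d2) = 0.5670388568
Rho = K*T*exp(-rT)*N(d2) = 85.4900 * 0.5000 * 0.9738480438 * 0.5670388568 = 23.604203


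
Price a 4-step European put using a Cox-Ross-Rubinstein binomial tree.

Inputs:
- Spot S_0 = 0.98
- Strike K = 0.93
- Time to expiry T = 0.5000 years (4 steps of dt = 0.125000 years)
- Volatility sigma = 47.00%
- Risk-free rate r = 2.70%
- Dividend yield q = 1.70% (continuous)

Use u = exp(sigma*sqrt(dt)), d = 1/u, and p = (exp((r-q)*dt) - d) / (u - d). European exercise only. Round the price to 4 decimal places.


dt = T/N = 0.125000
u = exp(sigma*sqrt(dt)) = 1.180774; d = 1/u = 0.846902
p = (exp((r-q)*dt) - d) / (u - d) = 0.462299
Discount per step: exp(-r*dt) = 0.996631
Stock lattice S(k, i) with i counting down-moves:
  k=0: S(0,0) = 0.9800
  k=1: S(1,0) = 1.1572; S(1,1) = 0.8300
  k=2: S(2,0) = 1.3663; S(2,1) = 0.9800; S(2,2) = 0.7029
  k=3: S(3,0) = 1.6133; S(3,1) = 1.1572; S(3,2) = 0.8300; S(3,3) = 0.5953
  k=4: S(4,0) = 1.9050; S(4,1) = 1.3663; S(4,2) = 0.9800; S(4,3) = 0.7029; S(4,4) = 0.5041
Terminal payoffs V(N, i) = max(K - S_T, 0):
  V(4,0) = 0.000000; V(4,1) = 0.000000; V(4,2) = 0.000000; V(4,3) = 0.227102; V(4,4) = 0.425851
Backward induction: V(k, i) = exp(-r*dt) * [p * V(k+1, i) + (1-p) * V(k+1, i+1)].
  V(3,0) = exp(-r*dt) * [p*0.000000 + (1-p)*0.000000] = 0.000000
  V(3,1) = exp(-r*dt) * [p*0.000000 + (1-p)*0.000000] = 0.000000
  V(3,2) = exp(-r*dt) * [p*0.000000 + (1-p)*0.227102] = 0.121701
  V(3,3) = exp(-r*dt) * [p*0.227102 + (1-p)*0.425851] = 0.332844
  V(2,0) = exp(-r*dt) * [p*0.000000 + (1-p)*0.000000] = 0.000000
  V(2,1) = exp(-r*dt) * [p*0.000000 + (1-p)*0.121701] = 0.065218
  V(2,2) = exp(-r*dt) * [p*0.121701 + (1-p)*0.332844] = 0.234440
  V(1,0) = exp(-r*dt) * [p*0.000000 + (1-p)*0.065218] = 0.034950
  V(1,1) = exp(-r*dt) * [p*0.065218 + (1-p)*0.234440] = 0.155683
  V(0,0) = exp(-r*dt) * [p*0.034950 + (1-p)*0.155683] = 0.099532

Answer: Price = V(0,0) = 0.0995


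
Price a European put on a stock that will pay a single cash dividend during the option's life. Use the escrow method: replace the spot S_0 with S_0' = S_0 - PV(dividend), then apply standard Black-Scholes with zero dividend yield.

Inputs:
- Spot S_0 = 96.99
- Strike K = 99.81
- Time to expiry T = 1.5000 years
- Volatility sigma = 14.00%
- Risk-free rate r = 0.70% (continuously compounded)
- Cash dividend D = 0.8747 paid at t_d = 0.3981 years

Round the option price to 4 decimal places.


PV(D) = D * exp(-r * t_d) = 0.8747 * 0.99721718 = 0.87226587
S_0' = S_0 - PV(D) = 96.9900 - 0.87226587 = 96.11773413
d1 = (ln(S_0'/K) + (r + sigma^2/2)*T) / (sigma*sqrt(T)) = -0.07286965
d2 = d1 - sigma*sqrt(T) = -0.24433393
exp(-rT) = 0.98955493
N(-d1) = 0.52904508; N(-d2) = 0.59651390
P = K * exp(-rT) * N(-d2) - S_0' * N(-d1) = 99.8100 * 0.98955493 * 0.59651390 - 96.11773413 * 0.52904508 = 8.0656

Answer: Price = 8.0656


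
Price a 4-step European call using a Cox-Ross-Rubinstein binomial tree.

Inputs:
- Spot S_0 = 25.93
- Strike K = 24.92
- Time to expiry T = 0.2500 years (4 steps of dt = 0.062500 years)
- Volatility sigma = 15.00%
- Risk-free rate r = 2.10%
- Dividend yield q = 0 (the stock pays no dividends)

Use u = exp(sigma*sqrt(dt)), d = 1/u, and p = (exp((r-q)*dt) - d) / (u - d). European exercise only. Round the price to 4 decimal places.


dt = T/N = 0.062500
u = exp(sigma*sqrt(dt)) = 1.038212; d = 1/u = 0.963194
p = (exp((r-q)*dt) - d) / (u - d) = 0.508133
Discount per step: exp(-r*dt) = 0.998688
Stock lattice S(k, i) with i counting down-moves:
  k=0: S(0,0) = 25.9300
  k=1: S(1,0) = 26.9208; S(1,1) = 24.9756
  k=2: S(2,0) = 27.9495; S(2,1) = 25.9300; S(2,2) = 24.0564
  k=3: S(3,0) = 29.0175; S(3,1) = 26.9208; S(3,2) = 24.9756; S(3,3) = 23.1710
  k=4: S(4,0) = 30.1264; S(4,1) = 27.9495; S(4,2) = 25.9300; S(4,3) = 24.0564; S(4,4) = 22.3182
Terminal payoffs V(N, i) = max(S_T - K, 0):
  V(4,0) = 5.206362; V(4,1) = 3.029536; V(4,2) = 1.010000; V(4,3) = 0.000000; V(4,4) = 0.000000
Backward induction: V(k, i) = exp(-r*dt) * [p * V(k+1, i) + (1-p) * V(k+1, i+1)].
  V(3,0) = exp(-r*dt) * [p*5.206362 + (1-p)*3.029536] = 4.130230
  V(3,1) = exp(-r*dt) * [p*3.029536 + (1-p)*1.010000] = 2.033523
  V(3,2) = exp(-r*dt) * [p*1.010000 + (1-p)*0.000000] = 0.512542
  V(3,3) = exp(-r*dt) * [p*0.000000 + (1-p)*0.000000] = 0.000000
  V(2,0) = exp(-r*dt) * [p*4.130230 + (1-p)*2.033523] = 3.094865
  V(2,1) = exp(-r*dt) * [p*2.033523 + (1-p)*0.512542] = 1.283717
  V(2,2) = exp(-r*dt) * [p*0.512542 + (1-p)*0.000000] = 0.260098
  V(1,0) = exp(-r*dt) * [p*3.094865 + (1-p)*1.283717] = 2.201131
  V(1,1) = exp(-r*dt) * [p*1.283717 + (1-p)*0.260098] = 0.779210
  V(0,0) = exp(-r*dt) * [p*2.201131 + (1-p)*0.779210] = 1.499766

Answer: Price = V(0,0) = 1.4998


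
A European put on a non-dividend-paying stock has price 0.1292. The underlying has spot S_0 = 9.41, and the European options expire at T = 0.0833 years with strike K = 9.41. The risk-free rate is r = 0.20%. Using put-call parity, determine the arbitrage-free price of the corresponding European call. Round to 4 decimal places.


Answer: Call price = 0.1308

Derivation:
Put-call parity: C - P = S_0 * exp(-qT) - K * exp(-rT).
S_0 * exp(-qT) = 9.4100 * 1.00000000 = 9.41000000
K * exp(-rT) = 9.4100 * 0.99983341 = 9.40843242
C = P + S*exp(-qT) - K*exp(-rT)
C = 0.1292 + 9.41000000 - 9.40843242 = 0.1308


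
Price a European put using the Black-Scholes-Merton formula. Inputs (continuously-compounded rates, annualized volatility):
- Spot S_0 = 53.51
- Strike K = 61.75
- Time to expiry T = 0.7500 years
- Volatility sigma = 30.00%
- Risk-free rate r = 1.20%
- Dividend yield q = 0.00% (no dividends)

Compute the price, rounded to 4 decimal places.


Answer: Price = 10.5395

Derivation:
d1 = (ln(S/K) + (r - q + 0.5*sigma^2) * T) / (sigma * sqrt(T)) = -0.38673008
d2 = d1 - sigma * sqrt(T) = -0.64653771
exp(-rT) = 0.99104038; exp(-qT) = 1.00000000
P = K * exp(-rT) * N(-d2) - S_0 * exp(-qT) * N(-d1)
N(-d1) = 0.65052198; N(-d2) = 0.74103441
P = 61.7500 * 0.99104038 * 0.74103441 - 53.5100 * 1.00000000 * 0.65052198 = 10.5395


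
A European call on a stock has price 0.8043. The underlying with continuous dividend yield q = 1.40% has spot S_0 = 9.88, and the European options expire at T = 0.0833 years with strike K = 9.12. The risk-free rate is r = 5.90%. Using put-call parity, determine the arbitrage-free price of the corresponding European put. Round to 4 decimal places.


Answer: Put price = 0.0111

Derivation:
Put-call parity: C - P = S_0 * exp(-qT) - K * exp(-rT).
S_0 * exp(-qT) = 9.8800 * 0.99883448 = 9.86848466
K * exp(-rT) = 9.1200 * 0.99509736 = 9.07528790
P = C - S*exp(-qT) + K*exp(-rT)
P = 0.8043 - 9.86848466 + 9.07528790 = 0.0111


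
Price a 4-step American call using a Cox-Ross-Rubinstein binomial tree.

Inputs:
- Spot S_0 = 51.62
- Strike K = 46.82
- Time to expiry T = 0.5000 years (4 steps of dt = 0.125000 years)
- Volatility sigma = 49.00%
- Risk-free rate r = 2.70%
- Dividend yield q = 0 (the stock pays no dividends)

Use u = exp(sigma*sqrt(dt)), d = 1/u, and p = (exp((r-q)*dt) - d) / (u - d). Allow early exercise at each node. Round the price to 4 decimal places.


dt = T/N = 0.125000
u = exp(sigma*sqrt(dt)) = 1.189153; d = 1/u = 0.840935
p = (exp((r-q)*dt) - d) / (u - d) = 0.466506
Discount per step: exp(-r*dt) = 0.996631
Stock lattice S(k, i) with i counting down-moves:
  k=0: S(0,0) = 51.6200
  k=1: S(1,0) = 61.3841; S(1,1) = 43.4091
  k=2: S(2,0) = 72.9950; S(2,1) = 51.6200; S(2,2) = 36.5042
  k=3: S(3,0) = 86.8023; S(3,1) = 61.3841; S(3,2) = 43.4091; S(3,3) = 30.6976
  k=4: S(4,0) = 103.2212; S(4,1) = 72.9950; S(4,2) = 51.6200; S(4,3) = 36.5042; S(4,4) = 25.8147
Terminal payoffs V(N, i) = max(S_T - K, 0):
  V(4,0) = 56.401157; V(4,1) = 26.175042; V(4,2) = 4.800000; V(4,3) = 0.000000; V(4,4) = 0.000000
Backward induction: V(k, i) = exp(-r*dt) * [p * V(k+1, i) + (1-p) * V(k+1, i+1)]; then take max(V_cont, immediate exercise) for American.
  V(3,0) = exp(-r*dt) * [p*56.401157 + (1-p)*26.175042] = 40.140013; exercise = 39.982262; V(3,0) = max -> 40.140013
  V(3,1) = exp(-r*dt) * [p*26.175042 + (1-p)*4.800000] = 14.721821; exercise = 14.564070; V(3,1) = max -> 14.721821
  V(3,2) = exp(-r*dt) * [p*4.800000 + (1-p)*0.000000] = 2.231685; exercise = 0.000000; V(3,2) = max -> 2.231685
  V(3,3) = exp(-r*dt) * [p*0.000000 + (1-p)*0.000000] = 0.000000; exercise = 0.000000; V(3,3) = max -> 0.000000
  V(2,0) = exp(-r*dt) * [p*40.140013 + (1-p)*14.721821] = 26.490012; exercise = 26.175042; V(2,0) = max -> 26.490012
  V(2,1) = exp(-r*dt) * [p*14.721821 + (1-p)*2.231685] = 8.031261; exercise = 4.800000; V(2,1) = max -> 8.031261
  V(2,2) = exp(-r*dt) * [p*2.231685 + (1-p)*0.000000] = 1.037588; exercise = 0.000000; V(2,2) = max -> 1.037588
  V(1,0) = exp(-r*dt) * [p*26.490012 + (1-p)*8.031261] = 16.586311; exercise = 14.564070; V(1,0) = max -> 16.586311
  V(1,1) = exp(-r*dt) * [p*8.031261 + (1-p)*1.037588] = 4.285691; exercise = 0.000000; V(1,1) = max -> 4.285691
  V(0,0) = exp(-r*dt) * [p*16.586311 + (1-p)*4.285691] = 9.990234; exercise = 4.800000; V(0,0) = max -> 9.990234

Answer: Price = V(0,0) = 9.9902


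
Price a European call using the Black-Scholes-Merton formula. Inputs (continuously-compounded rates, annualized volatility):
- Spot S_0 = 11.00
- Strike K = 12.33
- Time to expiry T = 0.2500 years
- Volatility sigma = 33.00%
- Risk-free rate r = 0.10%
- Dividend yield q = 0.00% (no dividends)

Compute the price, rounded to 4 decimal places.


Answer: Price = 0.2786

Derivation:
d1 = (ln(S/K) + (r - q + 0.5*sigma^2) * T) / (sigma * sqrt(T)) = -0.60774269
d2 = d1 - sigma * sqrt(T) = -0.77274269
exp(-rT) = 0.99975003; exp(-qT) = 1.00000000
C = S_0 * exp(-qT) * N(d1) - K * exp(-rT) * N(d2)
N(d1) = 0.27167907; N(d2) = 0.21983734
C = 11.0000 * 1.00000000 * 0.27167907 - 12.3300 * 0.99975003 * 0.21983734 = 0.2786


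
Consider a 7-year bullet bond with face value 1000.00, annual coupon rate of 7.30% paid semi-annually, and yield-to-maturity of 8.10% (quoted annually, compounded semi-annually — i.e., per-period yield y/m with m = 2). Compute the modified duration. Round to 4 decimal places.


Answer: Modified duration = 5.3507

Derivation:
Coupon per period c = face * coupon_rate / m = 36.500000
Periods per year m = 2; per-period yield y/m = 0.040500
Number of cashflows N = 14
Cashflows (t years, CF_t, discount factor 1/(1+y/m)^(m*t), PV):
  t = 0.5000: CF_t = 36.500000, DF = 0.961076, PV = 35.079289
  t = 1.0000: CF_t = 36.500000, DF = 0.923668, PV = 33.713877
  t = 1.5000: CF_t = 36.500000, DF = 0.887715, PV = 32.401612
  t = 2.0000: CF_t = 36.500000, DF = 0.853162, PV = 31.140424
  t = 2.5000: CF_t = 36.500000, DF = 0.819954, PV = 29.928327
  t = 3.0000: CF_t = 36.500000, DF = 0.788039, PV = 28.763409
  t = 3.5000: CF_t = 36.500000, DF = 0.757365, PV = 27.643834
  t = 4.0000: CF_t = 36.500000, DF = 0.727886, PV = 26.567836
  t = 4.5000: CF_t = 36.500000, DF = 0.699554, PV = 25.533721
  t = 5.0000: CF_t = 36.500000, DF = 0.672325, PV = 24.539857
  t = 5.5000: CF_t = 36.500000, DF = 0.646156, PV = 23.584677
  t = 6.0000: CF_t = 36.500000, DF = 0.621005, PV = 22.666677
  t = 6.5000: CF_t = 36.500000, DF = 0.596833, PV = 21.784408
  t = 7.0000: CF_t = 1036.500000, DF = 0.573602, PV = 594.538691
Price P = sum_t PV_t = 957.886638
First compute Macaulay numerator sum_t t * PV_t:
  t * PV_t at t = 0.5000: 17.539644
  t * PV_t at t = 1.0000: 33.713877
  t * PV_t at t = 1.5000: 48.602417
  t * PV_t at t = 2.0000: 62.280849
  t * PV_t at t = 2.5000: 74.820818
  t * PV_t at t = 3.0000: 86.290227
  t * PV_t at t = 3.5000: 96.753418
  t * PV_t at t = 4.0000: 106.271346
  t * PV_t at t = 4.5000: 114.901743
  t * PV_t at t = 5.0000: 122.699283
  t * PV_t at t = 5.5000: 129.715724
  t * PV_t at t = 6.0000: 136.000060
  t * PV_t at t = 6.5000: 141.598653
  t * PV_t at t = 7.0000: 4161.770838
Macaulay duration D = 5332.958897 / 957.886638 = 5.567422
Modified duration = D / (1 + y/m) = 5.567422 / (1 + 0.040500) = 5.350718


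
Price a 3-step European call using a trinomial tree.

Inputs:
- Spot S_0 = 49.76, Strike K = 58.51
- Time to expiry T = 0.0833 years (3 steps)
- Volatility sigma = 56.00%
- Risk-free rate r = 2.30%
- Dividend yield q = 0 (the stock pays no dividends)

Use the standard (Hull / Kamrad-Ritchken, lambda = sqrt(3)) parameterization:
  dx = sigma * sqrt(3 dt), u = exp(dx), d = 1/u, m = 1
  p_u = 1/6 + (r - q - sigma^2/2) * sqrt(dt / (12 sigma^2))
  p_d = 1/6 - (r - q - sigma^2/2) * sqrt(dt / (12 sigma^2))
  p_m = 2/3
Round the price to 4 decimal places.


Answer: Price = V(0,0) = 0.5753

Derivation:
dt = T/N = 0.027767; dx = sigma*sqrt(3*dt) = 0.161626
u = exp(dx) = 1.175420; d = 1/u = 0.850760
p_u = 0.155174, p_m = 0.666667, p_d = 0.178160
Discount per step: exp(-r*dt) = 0.999362
Stock lattice S(k, j) with j the centered position index:
  k=0: S(0,+0) = 49.7600
  k=1: S(1,-1) = 42.3338; S(1,+0) = 49.7600; S(1,+1) = 58.4889
  k=2: S(2,-2) = 36.0159; S(2,-1) = 42.3338; S(2,+0) = 49.7600; S(2,+1) = 58.4889; S(2,+2) = 68.7491
  k=3: S(3,-3) = 30.6409; S(3,-2) = 36.0159; S(3,-1) = 42.3338; S(3,+0) = 49.7600; S(3,+1) = 58.4889; S(3,+2) = 68.7491; S(3,+3) = 80.8090
Terminal payoffs V(N, j) = max(S_T - K, 0):
  V(3,-3) = 0.000000; V(3,-2) = 0.000000; V(3,-1) = 0.000000; V(3,+0) = 0.000000; V(3,+1) = 0.000000; V(3,+2) = 10.239051; V(3,+3) = 22.299026
Backward induction: V(k, j) = exp(-r*dt) * [p_u * V(k+1, j+1) + p_m * V(k+1, j) + p_d * V(k+1, j-1)]
  V(2,-2) = exp(-r*dt) * [p_u*0.000000 + p_m*0.000000 + p_d*0.000000] = 0.000000
  V(2,-1) = exp(-r*dt) * [p_u*0.000000 + p_m*0.000000 + p_d*0.000000] = 0.000000
  V(2,+0) = exp(-r*dt) * [p_u*0.000000 + p_m*0.000000 + p_d*0.000000] = 0.000000
  V(2,+1) = exp(-r*dt) * [p_u*10.239051 + p_m*0.000000 + p_d*0.000000] = 1.587815
  V(2,+2) = exp(-r*dt) * [p_u*22.299026 + p_m*10.239051 + p_d*0.000000] = 10.279685
  V(1,-1) = exp(-r*dt) * [p_u*0.000000 + p_m*0.000000 + p_d*0.000000] = 0.000000
  V(1,+0) = exp(-r*dt) * [p_u*1.587815 + p_m*0.000000 + p_d*0.000000] = 0.246230
  V(1,+1) = exp(-r*dt) * [p_u*10.279685 + p_m*1.587815 + p_d*0.000000] = 2.651984
  V(0,+0) = exp(-r*dt) * [p_u*2.651984 + p_m*0.246230 + p_d*0.000000] = 0.575303


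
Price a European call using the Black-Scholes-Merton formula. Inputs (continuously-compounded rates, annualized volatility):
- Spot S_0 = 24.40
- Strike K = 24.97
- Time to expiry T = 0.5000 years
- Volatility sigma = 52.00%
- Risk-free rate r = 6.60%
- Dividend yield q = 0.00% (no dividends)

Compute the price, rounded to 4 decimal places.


Answer: Price = 3.6632

Derivation:
d1 = (ln(S/K) + (r - q + 0.5*sigma^2) * T) / (sigma * sqrt(T)) = 0.21079405
d2 = d1 - sigma * sqrt(T) = -0.15690148
exp(-rT) = 0.96753856; exp(-qT) = 1.00000000
C = S_0 * exp(-qT) * N(d1) - K * exp(-rT) * N(d2)
N(d1) = 0.58347601; N(d2) = 0.43766125
C = 24.4000 * 1.00000000 * 0.58347601 - 24.9700 * 0.96753856 * 0.43766125 = 3.6632


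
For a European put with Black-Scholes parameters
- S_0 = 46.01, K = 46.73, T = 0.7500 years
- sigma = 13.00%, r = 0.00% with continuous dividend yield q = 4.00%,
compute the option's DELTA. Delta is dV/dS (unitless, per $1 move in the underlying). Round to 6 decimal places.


Answer: Delta = -0.617317

Derivation:
d1 = -0.3480986228; d2 = -0.4606819253
phi(d1) = 0.3754894670; exp(-qT) = 0.9704455335; exp(-rT) = 1.0000000000
N(-d1) = 0.6361169407
Delta = -exp(-qT) * N(-d1) = -0.9704455335 * 0.6361169407 = -0.617317


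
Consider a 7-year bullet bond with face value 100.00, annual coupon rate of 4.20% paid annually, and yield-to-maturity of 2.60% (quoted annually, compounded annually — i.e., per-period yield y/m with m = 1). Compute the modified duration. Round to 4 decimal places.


Answer: Modified duration = 6.0931

Derivation:
Coupon per period c = face * coupon_rate / m = 4.200000
Periods per year m = 1; per-period yield y/m = 0.026000
Number of cashflows N = 7
Cashflows (t years, CF_t, discount factor 1/(1+y/m)^(m*t), PV):
  t = 1.0000: CF_t = 4.200000, DF = 0.974659, PV = 4.093567
  t = 2.0000: CF_t = 4.200000, DF = 0.949960, PV = 3.989832
  t = 3.0000: CF_t = 4.200000, DF = 0.925887, PV = 3.888725
  t = 4.0000: CF_t = 4.200000, DF = 0.902424, PV = 3.790180
  t = 5.0000: CF_t = 4.200000, DF = 0.879555, PV = 3.694133
  t = 6.0000: CF_t = 4.200000, DF = 0.857266, PV = 3.600519
  t = 7.0000: CF_t = 104.200000, DF = 0.835542, PV = 87.063514
Price P = sum_t PV_t = 110.120470
First compute Macaulay numerator sum_t t * PV_t:
  t * PV_t at t = 1.0000: 4.093567
  t * PV_t at t = 2.0000: 7.979663
  t * PV_t at t = 3.0000: 11.666174
  t * PV_t at t = 4.0000: 15.160720
  t * PV_t at t = 5.0000: 18.470663
  t * PV_t at t = 6.0000: 21.603115
  t * PV_t at t = 7.0000: 609.444600
Macaulay duration D = 688.418504 / 110.120470 = 6.251504
Modified duration = D / (1 + y/m) = 6.251504 / (1 + 0.026000) = 6.093083
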